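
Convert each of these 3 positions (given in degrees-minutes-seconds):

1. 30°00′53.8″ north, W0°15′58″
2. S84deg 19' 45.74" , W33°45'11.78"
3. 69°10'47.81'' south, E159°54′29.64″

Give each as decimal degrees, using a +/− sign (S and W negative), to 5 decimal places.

1. 30.01494, -0.26611
2. -84.32937, -33.75327
3. -69.17995, 159.90823

Point 1:
  Latitude: 30 + 0/60 + 53.8/3600 = 30.014944
  N ⇒ keep positive
  Longitude: 0 + 15/60 + 58/3600 = 0.266111
  W ⇒ negate
Point 2:
  Lat: 84° + 19/60 + 45.74/3600 = 84 + 0.316667 + 0.012706 = 84.329372
  S ⇒ negate
  Lon: 45′ + 11.78″ = 45.19633′; 33 + 45.19633/60 = 33.753272
  W → negative
Point 3:
  Lat: 10′ + 47.81″ = 10.79683′; 69 + 10.79683/60 = 69.179947
  hemisphere S, so the sign is −
  Longitude: 54′ + 29.64″ = 54.49400′; 159 + 54.49400/60 = 159.908233
  E ⇒ keep positive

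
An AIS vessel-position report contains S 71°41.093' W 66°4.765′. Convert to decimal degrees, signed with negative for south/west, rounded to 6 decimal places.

-71.684883, -66.079417

φ: 41.093′ = 0.684883°; total 71.6848833
hemisphere S, so the sign is −
Lon: 66 + 4.765/60 = 66.0794167
W → negative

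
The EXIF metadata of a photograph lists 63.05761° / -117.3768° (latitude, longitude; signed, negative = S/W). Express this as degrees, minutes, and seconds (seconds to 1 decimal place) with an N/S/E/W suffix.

63°03′27.4″ N, 117°22′36.5″ W

φ: 0.057610° → 3.45660′; 0.45660 × 60 = 27.396″
Longitude is negative → W; |value| = 117.376800
Lon: 0.376800 × 60 = 22.60800′ → 22′, remainder × 60 = 36.480″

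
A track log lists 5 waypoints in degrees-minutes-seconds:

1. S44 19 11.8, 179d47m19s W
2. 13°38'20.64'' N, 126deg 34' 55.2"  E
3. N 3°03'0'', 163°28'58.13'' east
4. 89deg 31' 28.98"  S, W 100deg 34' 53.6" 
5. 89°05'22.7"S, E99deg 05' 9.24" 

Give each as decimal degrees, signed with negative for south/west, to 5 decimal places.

Point 1:
  Latitude: 19′ + 11.8″ = 19.19667′; 44 + 19.19667/60 = 44.319944
  hemisphere S, so the sign is −
  Lon: 179 + 47/60 + 19/3600 = 179.788611
  hemisphere W, so the sign is −
Point 2:
  Latitude: 38′ + 20.64″ = 38.34400′; 13 + 38.34400/60 = 13.639067
  N ⇒ keep positive
  Longitude: 34′ + 55.2″ = 34.92000′; 126 + 34.92000/60 = 126.582000
  E → positive
Point 3:
  Latitude: 3′ + 0″ = 3.00000′; 3 + 3.00000/60 = 3.050000
  N → positive
  Longitude: 163 + 28/60 + 58.13/3600 = 163.482814
  E ⇒ keep positive
Point 4:
  φ: 89 + 31/60 + 28.98/3600 = 89.524717
  S → negative
  Lon: 34′ + 53.6″ = 34.89333′; 100 + 34.89333/60 = 100.581556
  hemisphere W, so the sign is −
Point 5:
  φ: 89 + 5/60 + 22.7/3600 = 89.089639
  S → negative
  λ: 99° + 5/60 + 9.24/3600 = 99 + 0.083333 + 0.002567 = 99.085900
  E → positive

1. -44.31994, -179.78861
2. 13.63907, 126.58200
3. 3.05000, 163.48281
4. -89.52472, -100.58156
5. -89.08964, 99.08590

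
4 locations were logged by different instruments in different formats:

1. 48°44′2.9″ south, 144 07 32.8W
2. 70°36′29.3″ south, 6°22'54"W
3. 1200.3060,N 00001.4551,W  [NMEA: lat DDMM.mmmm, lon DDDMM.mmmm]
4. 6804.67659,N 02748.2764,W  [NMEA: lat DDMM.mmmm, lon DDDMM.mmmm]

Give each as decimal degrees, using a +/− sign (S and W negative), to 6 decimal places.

1. -48.734139, -144.125778
2. -70.608139, -6.381667
3. 12.005100, -0.024252
4. 68.077943, -27.804607

Point 1:
  Lat: 48° + 44/60 + 2.9/3600 = 48 + 0.733333 + 0.000806 = 48.7341389
  S → negative
  λ: 144° + 7/60 + 32.8/3600 = 144 + 0.116667 + 0.009111 = 144.1257778
  hemisphere W, so the sign is −
Point 2:
  Lat: 70° + 36/60 + 29.3/3600 = 70 + 0.600000 + 0.008139 = 70.6081389
  hemisphere S, so the sign is −
  λ: 22′ + 54″ = 22.90000′; 6 + 22.90000/60 = 6.3816667
  hemisphere W, so the sign is −
Point 3:
  Latitude: degrees = first 2 digits = 12, minutes = 0.306; 12 + 0.306/60 = 12.0051000
  N → positive
  Longitude: split at 3 digits → 000° and 1.4551′; 0 + 1.4551/60 = 0.0242517
  W → negative
Point 4:
  φ: degrees = first 2 digits = 68, minutes = 4.67659; 68 + 4.67659/60 = 68.0779432
  N → positive
  Longitude: split at 3 digits → 027° and 48.2764′; 27 + 48.2764/60 = 27.8046067
  W → negative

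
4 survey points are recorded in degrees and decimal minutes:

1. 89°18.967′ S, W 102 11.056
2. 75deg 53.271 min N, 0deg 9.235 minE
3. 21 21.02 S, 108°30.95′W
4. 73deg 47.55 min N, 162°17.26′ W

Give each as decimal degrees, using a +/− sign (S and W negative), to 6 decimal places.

Point 1:
  Latitude: 89 + 18.967/60 = 89.3161167
  hemisphere S, so the sign is −
  λ: 11.056′ = 0.184267°; total 102.1842667
  W → negative
Point 2:
  φ: 53.271′ = 0.887850°; total 75.8878500
  N ⇒ keep positive
  Longitude: 0 + 9.235/60 = 0.1539167
  E ⇒ keep positive
Point 3:
  φ: 21.02′ = 0.350333°; total 21.3503333
  S → negative
  Lon: 30.95′ = 0.515833°; total 108.5158333
  hemisphere W, so the sign is −
Point 4:
  φ: 73 + 47.55/60 = 73.7925000
  N → positive
  λ: 17.26′ = 0.287667°; total 162.2876667
  W → negative

1. -89.316117, -102.184267
2. 75.887850, 0.153917
3. -21.350333, -108.515833
4. 73.792500, -162.287667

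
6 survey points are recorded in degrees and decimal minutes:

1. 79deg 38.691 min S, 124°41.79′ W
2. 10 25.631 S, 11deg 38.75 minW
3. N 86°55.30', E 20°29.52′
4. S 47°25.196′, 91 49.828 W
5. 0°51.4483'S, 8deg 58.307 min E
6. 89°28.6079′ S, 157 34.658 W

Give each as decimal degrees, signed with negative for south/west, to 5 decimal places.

1. -79.64485, -124.69650
2. -10.42718, -11.64583
3. 86.92167, 20.49200
4. -47.41993, -91.83047
5. -0.85747, 8.97178
6. -89.47680, -157.57763

Point 1:
  Latitude: 79 + 38.691/60 = 79.644850
  S → negative
  λ: 124 + 41.79/60 = 124.696500
  hemisphere W, so the sign is −
Point 2:
  Latitude: 10 + 25.631/60 = 10.427183
  S → negative
  Longitude: 11 + 38.75/60 = 11.645833
  W → negative
Point 3:
  φ: 55.3′ = 0.921667°; total 86.921667
  N → positive
  Longitude: 29.52′ = 0.492000°; total 20.492000
  E → positive
Point 4:
  φ: 25.196′ = 0.419933°; total 47.419933
  S ⇒ negate
  Lon: 49.828′ = 0.830467°; total 91.830467
  W ⇒ negate
Point 5:
  Lat: 0 + 51.4483/60 = 0.857472
  hemisphere S, so the sign is −
  Lon: 8 + 58.307/60 = 8.971783
  E → positive
Point 6:
  Lat: 28.6079′ = 0.476798°; total 89.476798
  hemisphere S, so the sign is −
  Longitude: 34.658′ = 0.577633°; total 157.577633
  hemisphere W, so the sign is −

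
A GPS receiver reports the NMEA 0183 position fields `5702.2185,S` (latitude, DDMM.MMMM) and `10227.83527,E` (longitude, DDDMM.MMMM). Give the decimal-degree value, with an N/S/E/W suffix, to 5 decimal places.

Lat: degrees = first 2 digits = 57, minutes = 2.2185; 57 + 2.2185/60 = 57.036975
λ: split at 3 digits → 102° and 27.83527′; 102 + 27.83527/60 = 102.463921

57.03698° S, 102.46392° E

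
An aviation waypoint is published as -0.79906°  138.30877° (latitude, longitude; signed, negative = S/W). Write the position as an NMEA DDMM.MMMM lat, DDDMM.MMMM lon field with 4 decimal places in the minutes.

Latitude is negative → S; |value| = 0.799060
Lat: minutes = (0.799060 − 0) × 60 = 47.943600
λ: 138° + 0.308770 × 60 = 138° 18.526200′

0047.9436,S / 13818.5262,E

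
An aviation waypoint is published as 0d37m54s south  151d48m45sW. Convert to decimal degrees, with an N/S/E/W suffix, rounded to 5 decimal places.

0.63167° S, 151.81250° W

φ: 0 + 37/60 + 54/3600 = 0.631667
Lon: 48′ + 45″ = 48.75000′; 151 + 48.75000/60 = 151.812500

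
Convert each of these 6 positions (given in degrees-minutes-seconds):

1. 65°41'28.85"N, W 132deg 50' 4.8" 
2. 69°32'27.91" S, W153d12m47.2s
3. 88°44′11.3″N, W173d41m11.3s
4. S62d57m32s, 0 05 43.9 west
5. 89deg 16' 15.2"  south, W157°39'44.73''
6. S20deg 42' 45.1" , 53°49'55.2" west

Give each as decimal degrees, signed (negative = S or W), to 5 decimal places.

Point 1:
  Lat: 65 + 41/60 + 28.85/3600 = 65.691347
  N ⇒ keep positive
  Lon: 132 + 50/60 + 4.8/3600 = 132.834667
  W ⇒ negate
Point 2:
  φ: 69° + 32/60 + 27.91/3600 = 69 + 0.533333 + 0.007753 = 69.541086
  S → negative
  λ: 12′ + 47.2″ = 12.78667′; 153 + 12.78667/60 = 153.213111
  W → negative
Point 3:
  φ: 88° + 44/60 + 11.3/3600 = 88 + 0.733333 + 0.003139 = 88.736472
  N → positive
  Lon: 41′ + 11.3″ = 41.18833′; 173 + 41.18833/60 = 173.686472
  hemisphere W, so the sign is −
Point 4:
  φ: 62 + 57/60 + 32/3600 = 62.958889
  S ⇒ negate
  Longitude: 0° + 5/60 + 43.9/3600 = 0 + 0.083333 + 0.012194 = 0.095528
  hemisphere W, so the sign is −
Point 5:
  Latitude: 89° + 16/60 + 15.2/3600 = 89 + 0.266667 + 0.004222 = 89.270889
  S ⇒ negate
  Longitude: 39′ + 44.73″ = 39.74550′; 157 + 39.74550/60 = 157.662425
  W ⇒ negate
Point 6:
  Lat: 42′ + 45.1″ = 42.75167′; 20 + 42.75167/60 = 20.712528
  S ⇒ negate
  λ: 53° + 49/60 + 55.2/3600 = 53 + 0.816667 + 0.015333 = 53.832000
  W → negative

1. 65.69135, -132.83467
2. -69.54109, -153.21311
3. 88.73647, -173.68647
4. -62.95889, -0.09553
5. -89.27089, -157.66243
6. -20.71253, -53.83200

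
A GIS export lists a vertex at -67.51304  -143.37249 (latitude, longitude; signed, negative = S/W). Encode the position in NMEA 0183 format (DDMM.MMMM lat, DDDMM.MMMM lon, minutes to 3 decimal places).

Latitude is negative → S; |value| = 67.513040
φ: minutes = (67.513040 − 67) × 60 = 30.78240
Longitude is negative → W; |value| = 143.372490
Lon: minutes = (143.372490 − 143) × 60 = 22.34940

6730.782,S / 14322.349,W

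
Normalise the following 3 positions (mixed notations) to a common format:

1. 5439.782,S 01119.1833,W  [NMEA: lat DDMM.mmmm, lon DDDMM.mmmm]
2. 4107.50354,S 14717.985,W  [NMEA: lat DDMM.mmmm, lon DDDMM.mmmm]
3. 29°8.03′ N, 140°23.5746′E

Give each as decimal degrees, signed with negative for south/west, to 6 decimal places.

Point 1:
  Lat: degrees = first 2 digits = 54, minutes = 39.782; 54 + 39.782/60 = 54.6630333
  S → negative
  λ: degrees = first 3 digits = 11, minutes = 19.1833; 11 + 19.1833/60 = 11.3197217
  W ⇒ negate
Point 2:
  Lat: degrees = first 2 digits = 41, minutes = 7.50354; 41 + 7.50354/60 = 41.1250590
  S → negative
  Longitude: split at 3 digits → 147° and 17.985′; 147 + 17.985/60 = 147.2997500
  hemisphere W, so the sign is −
Point 3:
  Latitude: 29 + 8.03/60 = 29.1338333
  N → positive
  Longitude: 23.5746′ = 0.392910°; total 140.3929100
  E ⇒ keep positive

1. -54.663033, -11.319722
2. -41.125059, -147.299750
3. 29.133833, 140.392910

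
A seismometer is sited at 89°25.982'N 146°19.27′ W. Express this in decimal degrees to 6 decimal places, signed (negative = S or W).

Lat: 25.982′ = 0.433033°; total 89.4330333
N → positive
λ: 146 + 19.27/60 = 146.3211667
W → negative

89.433033, -146.321167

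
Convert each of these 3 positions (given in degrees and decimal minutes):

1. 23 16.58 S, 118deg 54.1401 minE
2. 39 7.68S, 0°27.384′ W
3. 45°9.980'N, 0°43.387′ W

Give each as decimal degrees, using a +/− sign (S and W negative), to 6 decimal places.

1. -23.276333, 118.902335
2. -39.128000, -0.456400
3. 45.166333, -0.723117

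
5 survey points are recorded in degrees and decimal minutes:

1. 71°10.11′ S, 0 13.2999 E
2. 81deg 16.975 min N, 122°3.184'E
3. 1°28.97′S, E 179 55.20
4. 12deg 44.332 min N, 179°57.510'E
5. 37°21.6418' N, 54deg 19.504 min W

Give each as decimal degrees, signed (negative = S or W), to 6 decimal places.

Point 1:
  Lat: 10.11′ = 0.168500°; total 71.1685000
  S ⇒ negate
  λ: 0 + 13.2999/60 = 0.2216650
  E → positive
Point 2:
  Latitude: 16.975′ = 0.282917°; total 81.2829167
  N ⇒ keep positive
  Lon: 122 + 3.184/60 = 122.0530667
  E → positive
Point 3:
  Lat: 1 + 28.97/60 = 1.4828333
  S ⇒ negate
  Lon: 179 + 55.2/60 = 179.9200000
  E → positive
Point 4:
  Latitude: 44.332′ = 0.738867°; total 12.7388667
  N ⇒ keep positive
  λ: 179 + 57.51/60 = 179.9585000
  E ⇒ keep positive
Point 5:
  Latitude: 21.6418′ = 0.360697°; total 37.3606967
  N ⇒ keep positive
  Longitude: 19.504′ = 0.325067°; total 54.3250667
  hemisphere W, so the sign is −

1. -71.168500, 0.221665
2. 81.282917, 122.053067
3. -1.482833, 179.920000
4. 12.738867, 179.958500
5. 37.360697, -54.325067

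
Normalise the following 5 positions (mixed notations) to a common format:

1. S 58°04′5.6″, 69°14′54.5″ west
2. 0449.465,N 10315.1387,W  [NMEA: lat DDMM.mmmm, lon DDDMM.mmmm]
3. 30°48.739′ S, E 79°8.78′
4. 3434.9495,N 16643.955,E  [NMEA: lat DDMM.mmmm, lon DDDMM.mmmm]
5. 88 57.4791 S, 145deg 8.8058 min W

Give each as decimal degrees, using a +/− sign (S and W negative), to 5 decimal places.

Point 1:
  Latitude: 58 + 4/60 + 5.6/3600 = 58.068222
  hemisphere S, so the sign is −
  Longitude: 14′ + 54.5″ = 14.90833′; 69 + 14.90833/60 = 69.248472
  hemisphere W, so the sign is −
Point 2:
  Lat: split at 2 digits → 04° and 49.465′; 4 + 49.465/60 = 4.824417
  N ⇒ keep positive
  Lon: degrees = first 3 digits = 103, minutes = 15.1387; 103 + 15.1387/60 = 103.252312
  W → negative
Point 3:
  Lat: 30 + 48.739/60 = 30.812317
  hemisphere S, so the sign is −
  Lon: 79 + 8.78/60 = 79.146333
  E → positive
Point 4:
  φ: split at 2 digits → 34° and 34.9495′; 34 + 34.9495/60 = 34.582492
  N → positive
  λ: degrees = first 3 digits = 166, minutes = 43.955; 166 + 43.955/60 = 166.732583
  E ⇒ keep positive
Point 5:
  Lat: 57.4791′ = 0.957985°; total 88.957985
  S ⇒ negate
  λ: 8.8058′ = 0.146763°; total 145.146763
  hemisphere W, so the sign is −

1. -58.06822, -69.24847
2. 4.82442, -103.25231
3. -30.81232, 79.14633
4. 34.58249, 166.73258
5. -88.95799, -145.14676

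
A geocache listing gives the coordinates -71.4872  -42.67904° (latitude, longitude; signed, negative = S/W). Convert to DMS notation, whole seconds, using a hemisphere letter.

71°29′14″ S, 42°40′45″ W

Latitude is negative → S; |value| = 71.487200
Lat: 0.487200 × 60 = 29.23200′ → 29′, remainder × 60 = 13.92″
Longitude is negative → W; |value| = 42.679040
λ: 0.679040 × 60 = 40.74240′ → 40′, remainder × 60 = 44.54″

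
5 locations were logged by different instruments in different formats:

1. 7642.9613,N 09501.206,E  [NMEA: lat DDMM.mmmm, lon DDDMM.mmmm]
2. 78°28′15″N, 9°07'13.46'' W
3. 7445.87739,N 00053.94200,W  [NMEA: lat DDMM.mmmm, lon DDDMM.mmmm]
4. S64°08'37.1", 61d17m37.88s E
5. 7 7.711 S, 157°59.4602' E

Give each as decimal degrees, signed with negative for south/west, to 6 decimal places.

1. 76.716022, 95.020100
2. 78.470833, -9.120406
3. 74.764623, -0.899033
4. -64.143639, 61.293856
5. -7.128517, 157.991003

Point 1:
  Latitude: degrees = first 2 digits = 76, minutes = 42.9613; 76 + 42.9613/60 = 76.7160217
  N → positive
  Longitude: split at 3 digits → 095° and 1.206′; 95 + 1.206/60 = 95.0201000
  E → positive
Point 2:
  Lat: 78 + 28/60 + 15/3600 = 78.4708333
  N → positive
  Longitude: 7′ + 13.46″ = 7.22433′; 9 + 7.22433/60 = 9.1204056
  W → negative
Point 3:
  φ: split at 2 digits → 74° and 45.87739′; 74 + 45.87739/60 = 74.7646232
  N → positive
  λ: degrees = first 3 digits = 0, minutes = 53.942; 0 + 53.942/60 = 0.8990333
  hemisphere W, so the sign is −
Point 4:
  Latitude: 64° + 8/60 + 37.1/3600 = 64 + 0.133333 + 0.010306 = 64.1436389
  S ⇒ negate
  Lon: 61° + 17/60 + 37.88/3600 = 61 + 0.283333 + 0.010522 = 61.2938556
  E ⇒ keep positive
Point 5:
  φ: 7 + 7.711/60 = 7.1285167
  hemisphere S, so the sign is −
  Longitude: 59.4602′ = 0.991003°; total 157.9910033
  E → positive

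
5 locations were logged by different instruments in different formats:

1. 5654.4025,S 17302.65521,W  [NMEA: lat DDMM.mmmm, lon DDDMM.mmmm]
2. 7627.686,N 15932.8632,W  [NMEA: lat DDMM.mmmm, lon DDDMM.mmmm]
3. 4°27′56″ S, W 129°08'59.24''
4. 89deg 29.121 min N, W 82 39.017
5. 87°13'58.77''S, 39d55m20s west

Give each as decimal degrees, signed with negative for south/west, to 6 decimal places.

1. -56.906708, -173.044254
2. 76.461433, -159.547720
3. -4.465556, -129.149789
4. 89.485350, -82.650283
5. -87.232992, -39.922222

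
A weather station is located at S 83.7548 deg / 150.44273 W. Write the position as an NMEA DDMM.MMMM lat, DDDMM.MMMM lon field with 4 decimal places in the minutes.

8345.2880,S / 15026.5638,W

Latitude: fractional part 0.754800 → 45.288000 minutes
Longitude: minutes = (150.442730 − 150) × 60 = 26.563800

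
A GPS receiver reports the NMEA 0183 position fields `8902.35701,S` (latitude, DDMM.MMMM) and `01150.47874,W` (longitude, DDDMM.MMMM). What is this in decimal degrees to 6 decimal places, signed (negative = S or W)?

Latitude: degrees = first 2 digits = 89, minutes = 2.35701; 89 + 2.35701/60 = 89.0392835
hemisphere S, so the sign is −
λ: degrees = first 3 digits = 11, minutes = 50.47874; 11 + 50.47874/60 = 11.8413123
W ⇒ negate

-89.039284, -11.841312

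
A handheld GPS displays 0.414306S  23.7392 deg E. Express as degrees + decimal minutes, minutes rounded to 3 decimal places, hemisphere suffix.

0° 24.858′ S, 23° 44.352′ E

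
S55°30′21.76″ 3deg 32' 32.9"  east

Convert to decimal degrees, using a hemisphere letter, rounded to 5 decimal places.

φ: 30′ + 21.76″ = 30.36267′; 55 + 30.36267/60 = 55.506044
Longitude: 32′ + 32.9″ = 32.54833′; 3 + 32.54833/60 = 3.542472

55.50604° S, 3.54247° E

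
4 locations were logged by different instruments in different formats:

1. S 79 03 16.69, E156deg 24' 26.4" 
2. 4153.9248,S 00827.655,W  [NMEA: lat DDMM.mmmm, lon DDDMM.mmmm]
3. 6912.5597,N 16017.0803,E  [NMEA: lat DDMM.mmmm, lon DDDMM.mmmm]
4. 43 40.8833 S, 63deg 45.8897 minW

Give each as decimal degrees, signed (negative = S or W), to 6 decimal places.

Point 1:
  φ: 79 + 3/60 + 16.69/3600 = 79.0546361
  S ⇒ negate
  Lon: 24′ + 26.4″ = 24.44000′; 156 + 24.44000/60 = 156.4073333
  E → positive
Point 2:
  Lat: split at 2 digits → 41° and 53.9248′; 41 + 53.9248/60 = 41.8987467
  S → negative
  λ: degrees = first 3 digits = 8, minutes = 27.655; 8 + 27.655/60 = 8.4609167
  W ⇒ negate
Point 3:
  Lat: split at 2 digits → 69° and 12.5597′; 69 + 12.5597/60 = 69.2093283
  N ⇒ keep positive
  Longitude: split at 3 digits → 160° and 17.0803′; 160 + 17.0803/60 = 160.2846717
  E ⇒ keep positive
Point 4:
  Latitude: 40.8833′ = 0.681388°; total 43.6813883
  hemisphere S, so the sign is −
  Lon: 63 + 45.8897/60 = 63.7648283
  W ⇒ negate

1. -79.054636, 156.407333
2. -41.898747, -8.460917
3. 69.209328, 160.284672
4. -43.681388, -63.764828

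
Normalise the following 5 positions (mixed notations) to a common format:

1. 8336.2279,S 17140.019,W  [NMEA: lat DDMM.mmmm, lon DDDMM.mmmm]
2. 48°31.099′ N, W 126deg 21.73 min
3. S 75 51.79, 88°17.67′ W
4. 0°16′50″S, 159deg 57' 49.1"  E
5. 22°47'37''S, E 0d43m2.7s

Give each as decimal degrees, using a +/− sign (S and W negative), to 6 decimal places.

1. -83.603798, -171.666983
2. 48.518317, -126.362167
3. -75.863167, -88.294500
4. -0.280556, 159.963639
5. -22.793611, 0.717417

Point 1:
  Latitude: split at 2 digits → 83° and 36.2279′; 83 + 36.2279/60 = 83.6037983
  S → negative
  λ: degrees = first 3 digits = 171, minutes = 40.019; 171 + 40.019/60 = 171.6669833
  hemisphere W, so the sign is −
Point 2:
  φ: 48 + 31.099/60 = 48.5183167
  N → positive
  Lon: 126 + 21.73/60 = 126.3621667
  W ⇒ negate
Point 3:
  Lat: 51.79′ = 0.863167°; total 75.8631667
  hemisphere S, so the sign is −
  Longitude: 88 + 17.67/60 = 88.2945000
  W ⇒ negate
Point 4:
  Latitude: 0° + 16/60 + 50/3600 = 0 + 0.266667 + 0.013889 = 0.2805556
  hemisphere S, so the sign is −
  Lon: 159 + 57/60 + 49.1/3600 = 159.9636389
  E ⇒ keep positive
Point 5:
  Latitude: 22° + 47/60 + 37/3600 = 22 + 0.783333 + 0.010278 = 22.7936111
  hemisphere S, so the sign is −
  Lon: 43′ + 2.7″ = 43.04500′; 0 + 43.04500/60 = 0.7174167
  E ⇒ keep positive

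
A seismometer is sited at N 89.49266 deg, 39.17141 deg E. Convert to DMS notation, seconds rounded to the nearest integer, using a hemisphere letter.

89°29′34″ N, 39°10′17″ E

Lat: 0.492660° → 29.55960′; 0.55960 × 60 = 33.58″
λ: 0.171410° → 10.28460′; 0.28460 × 60 = 17.08″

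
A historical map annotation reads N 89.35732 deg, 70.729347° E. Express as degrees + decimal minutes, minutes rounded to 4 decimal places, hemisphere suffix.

89° 21.4392′ N, 70° 43.7608′ E

Lat: minutes = (89.357320 − 89) × 60 = 21.439200
Longitude: 70° + 0.729347 × 60 = 70° 43.760820′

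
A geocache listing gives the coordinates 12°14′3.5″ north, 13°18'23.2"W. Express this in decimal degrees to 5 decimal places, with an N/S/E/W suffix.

12.23431° N, 13.30644° W

Latitude: 12 + 14/60 + 3.5/3600 = 12.234306
Lon: 18′ + 23.2″ = 18.38667′; 13 + 18.38667/60 = 13.306444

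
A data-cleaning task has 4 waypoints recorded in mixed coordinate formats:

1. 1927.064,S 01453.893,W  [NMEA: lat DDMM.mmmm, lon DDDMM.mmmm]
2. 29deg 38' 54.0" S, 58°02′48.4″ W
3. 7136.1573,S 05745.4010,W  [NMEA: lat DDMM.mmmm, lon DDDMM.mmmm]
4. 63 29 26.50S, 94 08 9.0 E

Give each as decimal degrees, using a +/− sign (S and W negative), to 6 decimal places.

Point 1:
  φ: degrees = first 2 digits = 19, minutes = 27.064; 19 + 27.064/60 = 19.4510667
  hemisphere S, so the sign is −
  Lon: degrees = first 3 digits = 14, minutes = 53.893; 14 + 53.893/60 = 14.8982167
  W → negative
Point 2:
  φ: 29 + 38/60 + 54/3600 = 29.6483333
  S → negative
  λ: 58 + 2/60 + 48.4/3600 = 58.0467778
  W ⇒ negate
Point 3:
  Lat: split at 2 digits → 71° and 36.1573′; 71 + 36.1573/60 = 71.6026217
  hemisphere S, so the sign is −
  Lon: split at 3 digits → 057° and 45.401′; 57 + 45.401/60 = 57.7566833
  W → negative
Point 4:
  φ: 63 + 29/60 + 26.5/3600 = 63.4906944
  S → negative
  Longitude: 94 + 8/60 + 9/3600 = 94.1358333
  E ⇒ keep positive

1. -19.451067, -14.898217
2. -29.648333, -58.046778
3. -71.602622, -57.756683
4. -63.490694, 94.135833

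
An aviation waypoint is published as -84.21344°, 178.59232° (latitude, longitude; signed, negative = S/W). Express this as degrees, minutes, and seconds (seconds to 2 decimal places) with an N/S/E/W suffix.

84°12′48.38″ S, 178°35′32.35″ E

Latitude is negative → S; |value| = 84.213440
Latitude: 0.213440° → 12.80640′; 0.80640 × 60 = 48.3840″
Lon: 0.592320 × 60 = 35.53920′ → 35′, remainder × 60 = 32.3520″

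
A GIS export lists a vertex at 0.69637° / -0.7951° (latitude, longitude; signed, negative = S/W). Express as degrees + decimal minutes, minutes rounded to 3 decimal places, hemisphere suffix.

Latitude: fractional part 0.696370 → 41.78220 minutes
Longitude is negative → W; |value| = 0.795100
Longitude: fractional part 0.795100 → 47.70600 minutes

0° 41.782′ N, 0° 47.706′ W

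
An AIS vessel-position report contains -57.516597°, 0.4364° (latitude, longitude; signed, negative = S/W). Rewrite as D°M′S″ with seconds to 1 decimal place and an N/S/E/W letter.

57°30′59.7″ S, 0°26′11.0″ E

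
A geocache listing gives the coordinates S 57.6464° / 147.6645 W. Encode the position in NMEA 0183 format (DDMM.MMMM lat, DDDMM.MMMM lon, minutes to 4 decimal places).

φ: minutes = (57.646400 − 57) × 60 = 38.784000
Lon: minutes = (147.664500 − 147) × 60 = 39.870000

5738.7840,S / 14739.8700,W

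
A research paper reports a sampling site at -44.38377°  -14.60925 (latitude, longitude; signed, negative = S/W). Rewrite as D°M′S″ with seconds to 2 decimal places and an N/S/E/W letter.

Latitude is negative → S; |value| = 44.383770
Lat: 0.383770° → 23.02620′; 0.02620 × 60 = 1.5720″
Longitude is negative → W; |value| = 14.609250
λ: 0.609250 × 60 = 36.55500′ → 36′, remainder × 60 = 33.3000″

44°23′1.57″ S, 14°36′33.30″ W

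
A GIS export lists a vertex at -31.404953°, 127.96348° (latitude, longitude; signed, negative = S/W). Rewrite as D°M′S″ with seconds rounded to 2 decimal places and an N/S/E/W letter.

Latitude is negative → S; |value| = 31.404953
Lat: whole degrees 31; 24.29718′ → 24′ and 17.8308″
Lon: 0.963480 × 60 = 57.80880′ → 57′, remainder × 60 = 48.5280″

31°24′17.83″ S, 127°57′48.53″ E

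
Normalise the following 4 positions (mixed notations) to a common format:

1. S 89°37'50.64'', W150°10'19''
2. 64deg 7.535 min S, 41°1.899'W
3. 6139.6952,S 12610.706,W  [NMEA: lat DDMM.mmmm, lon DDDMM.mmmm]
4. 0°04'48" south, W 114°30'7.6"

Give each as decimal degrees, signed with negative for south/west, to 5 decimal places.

1. -89.63073, -150.17194
2. -64.12558, -41.03165
3. -61.66159, -126.17843
4. -0.08000, -114.50211

Point 1:
  Lat: 89° + 37/60 + 50.64/3600 = 89 + 0.616667 + 0.014067 = 89.630733
  S → negative
  Lon: 150 + 10/60 + 19/3600 = 150.171944
  hemisphere W, so the sign is −
Point 2:
  φ: 7.535′ = 0.125583°; total 64.125583
  hemisphere S, so the sign is −
  λ: 41 + 1.899/60 = 41.031650
  W → negative
Point 3:
  φ: degrees = first 2 digits = 61, minutes = 39.6952; 61 + 39.6952/60 = 61.661587
  S ⇒ negate
  λ: split at 3 digits → 126° and 10.706′; 126 + 10.706/60 = 126.178433
  hemisphere W, so the sign is −
Point 4:
  φ: 4′ + 48″ = 4.80000′; 0 + 4.80000/60 = 0.080000
  S ⇒ negate
  Longitude: 114° + 30/60 + 7.6/3600 = 114 + 0.500000 + 0.002111 = 114.502111
  W → negative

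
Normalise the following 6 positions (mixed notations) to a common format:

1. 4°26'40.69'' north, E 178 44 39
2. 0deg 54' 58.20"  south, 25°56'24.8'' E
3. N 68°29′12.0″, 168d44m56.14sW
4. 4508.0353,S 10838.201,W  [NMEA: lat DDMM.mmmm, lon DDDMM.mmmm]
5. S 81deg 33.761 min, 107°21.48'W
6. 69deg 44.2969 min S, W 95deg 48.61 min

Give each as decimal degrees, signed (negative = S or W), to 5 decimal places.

1. 4.44464, 178.74417
2. -0.91617, 25.94022
3. 68.48667, -168.74893
4. -45.13392, -108.63668
5. -81.56268, -107.35800
6. -69.73828, -95.81017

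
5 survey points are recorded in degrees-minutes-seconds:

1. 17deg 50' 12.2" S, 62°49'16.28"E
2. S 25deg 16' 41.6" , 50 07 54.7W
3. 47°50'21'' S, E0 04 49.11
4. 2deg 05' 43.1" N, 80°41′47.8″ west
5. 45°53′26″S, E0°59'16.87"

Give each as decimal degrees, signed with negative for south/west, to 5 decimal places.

Point 1:
  Lat: 50′ + 12.2″ = 50.20333′; 17 + 50.20333/60 = 17.836722
  hemisphere S, so the sign is −
  Lon: 49′ + 16.28″ = 49.27133′; 62 + 49.27133/60 = 62.821189
  E ⇒ keep positive
Point 2:
  Latitude: 16′ + 41.6″ = 16.69333′; 25 + 16.69333/60 = 25.278222
  S → negative
  λ: 7′ + 54.7″ = 7.91167′; 50 + 7.91167/60 = 50.131861
  W → negative
Point 3:
  Lat: 47° + 50/60 + 21/3600 = 47 + 0.833333 + 0.005833 = 47.839167
  hemisphere S, so the sign is −
  λ: 0 + 4/60 + 49.11/3600 = 0.080308
  E ⇒ keep positive
Point 4:
  Lat: 2° + 5/60 + 43.1/3600 = 2 + 0.083333 + 0.011972 = 2.095306
  N ⇒ keep positive
  λ: 41′ + 47.8″ = 41.79667′; 80 + 41.79667/60 = 80.696611
  hemisphere W, so the sign is −
Point 5:
  Latitude: 53′ + 26″ = 53.43333′; 45 + 53.43333/60 = 45.890556
  S → negative
  Lon: 0° + 59/60 + 16.87/3600 = 0 + 0.983333 + 0.004686 = 0.988019
  E → positive

1. -17.83672, 62.82119
2. -25.27822, -50.13186
3. -47.83917, 0.08031
4. 2.09531, -80.69661
5. -45.89056, 0.98802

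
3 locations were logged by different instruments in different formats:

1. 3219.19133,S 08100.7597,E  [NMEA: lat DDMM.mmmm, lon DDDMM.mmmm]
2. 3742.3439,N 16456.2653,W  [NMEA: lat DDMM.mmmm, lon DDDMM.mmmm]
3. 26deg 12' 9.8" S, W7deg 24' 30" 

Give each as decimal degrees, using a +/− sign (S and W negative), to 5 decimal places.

Point 1:
  φ: degrees = first 2 digits = 32, minutes = 19.19133; 32 + 19.19133/60 = 32.319856
  S → negative
  Longitude: degrees = first 3 digits = 81, minutes = 0.7597; 81 + 0.7597/60 = 81.012662
  E → positive
Point 2:
  φ: degrees = first 2 digits = 37, minutes = 42.3439; 37 + 42.3439/60 = 37.705732
  N → positive
  Lon: split at 3 digits → 164° and 56.2653′; 164 + 56.2653/60 = 164.937755
  W ⇒ negate
Point 3:
  φ: 26 + 12/60 + 9.8/3600 = 26.202722
  S → negative
  Longitude: 7 + 24/60 + 30/3600 = 7.408333
  W → negative

1. -32.31986, 81.01266
2. 37.70573, -164.93776
3. -26.20272, -7.40833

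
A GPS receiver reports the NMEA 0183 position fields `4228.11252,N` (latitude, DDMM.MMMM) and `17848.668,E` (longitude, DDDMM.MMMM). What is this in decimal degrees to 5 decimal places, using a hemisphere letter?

φ: split at 2 digits → 42° and 28.11252′; 42 + 28.11252/60 = 42.468542
λ: degrees = first 3 digits = 178, minutes = 48.668; 178 + 48.668/60 = 178.811133

42.46854° N, 178.81113° E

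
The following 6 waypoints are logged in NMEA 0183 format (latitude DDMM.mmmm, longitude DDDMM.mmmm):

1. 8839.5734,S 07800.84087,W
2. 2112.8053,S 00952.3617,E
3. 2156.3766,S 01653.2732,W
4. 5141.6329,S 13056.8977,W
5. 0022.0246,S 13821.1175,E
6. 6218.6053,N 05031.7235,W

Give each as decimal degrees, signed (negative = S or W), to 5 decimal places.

1. -88.65956, -78.01401
2. -21.21342, 9.87270
3. -21.93961, -16.88789
4. -51.69388, -130.94830
5. -0.36708, 138.35196
6. 62.31009, -50.52873

Point 1:
  Latitude: degrees = first 2 digits = 88, minutes = 39.5734; 88 + 39.5734/60 = 88.659557
  S → negative
  Lon: degrees = first 3 digits = 78, minutes = 0.84087; 78 + 0.84087/60 = 78.014015
  W ⇒ negate
Point 2:
  Latitude: split at 2 digits → 21° and 12.8053′; 21 + 12.8053/60 = 21.213422
  S ⇒ negate
  Longitude: split at 3 digits → 009° and 52.3617′; 9 + 52.3617/60 = 9.872695
  E → positive
Point 3:
  φ: split at 2 digits → 21° and 56.3766′; 21 + 56.3766/60 = 21.939610
  hemisphere S, so the sign is −
  Lon: degrees = first 3 digits = 16, minutes = 53.2732; 16 + 53.2732/60 = 16.887887
  W → negative
Point 4:
  Lat: degrees = first 2 digits = 51, minutes = 41.6329; 51 + 41.6329/60 = 51.693882
  S → negative
  λ: degrees = first 3 digits = 130, minutes = 56.8977; 130 + 56.8977/60 = 130.948295
  W → negative
Point 5:
  φ: split at 2 digits → 00° and 22.0246′; 0 + 22.0246/60 = 0.367077
  S → negative
  Longitude: split at 3 digits → 138° and 21.1175′; 138 + 21.1175/60 = 138.351958
  E ⇒ keep positive
Point 6:
  Latitude: degrees = first 2 digits = 62, minutes = 18.6053; 62 + 18.6053/60 = 62.310088
  N ⇒ keep positive
  λ: split at 3 digits → 050° and 31.7235′; 50 + 31.7235/60 = 50.528725
  hemisphere W, so the sign is −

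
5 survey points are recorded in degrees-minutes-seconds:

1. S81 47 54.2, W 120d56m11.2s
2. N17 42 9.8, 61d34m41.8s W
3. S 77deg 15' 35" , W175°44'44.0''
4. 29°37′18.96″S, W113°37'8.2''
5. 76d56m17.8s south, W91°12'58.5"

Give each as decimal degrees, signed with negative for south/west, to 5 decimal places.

1. -81.79839, -120.93644
2. 17.70272, -61.57828
3. -77.25972, -175.74556
4. -29.62193, -113.61894
5. -76.93828, -91.21625

Point 1:
  Latitude: 81° + 47/60 + 54.2/3600 = 81 + 0.783333 + 0.015056 = 81.798389
  S → negative
  λ: 56′ + 11.2″ = 56.18667′; 120 + 56.18667/60 = 120.936444
  hemisphere W, so the sign is −
Point 2:
  φ: 17 + 42/60 + 9.8/3600 = 17.702722
  N → positive
  Lon: 61° + 34/60 + 41.8/3600 = 61 + 0.566667 + 0.011611 = 61.578278
  hemisphere W, so the sign is −
Point 3:
  Latitude: 15′ + 35″ = 15.58333′; 77 + 15.58333/60 = 77.259722
  hemisphere S, so the sign is −
  λ: 175° + 44/60 + 44/3600 = 175 + 0.733333 + 0.012222 = 175.745556
  W → negative
Point 4:
  Lat: 29 + 37/60 + 18.96/3600 = 29.621933
  hemisphere S, so the sign is −
  Lon: 113° + 37/60 + 8.2/3600 = 113 + 0.616667 + 0.002278 = 113.618944
  W → negative
Point 5:
  Latitude: 56′ + 17.8″ = 56.29667′; 76 + 56.29667/60 = 76.938278
  S → negative
  λ: 91 + 12/60 + 58.5/3600 = 91.216250
  hemisphere W, so the sign is −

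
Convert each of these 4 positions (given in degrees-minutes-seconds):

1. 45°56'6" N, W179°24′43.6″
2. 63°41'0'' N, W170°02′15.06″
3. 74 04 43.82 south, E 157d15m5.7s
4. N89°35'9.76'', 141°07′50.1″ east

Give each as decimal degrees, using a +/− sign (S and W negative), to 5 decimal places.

1. 45.93500, -179.41211
2. 63.68333, -170.03752
3. -74.07884, 157.25158
4. 89.58604, 141.13058

Point 1:
  Latitude: 45° + 56/60 + 6/3600 = 45 + 0.933333 + 0.001667 = 45.935000
  N → positive
  Lon: 179 + 24/60 + 43.6/3600 = 179.412111
  W → negative
Point 2:
  Lat: 63° + 41/60 + 0/3600 = 63 + 0.683333 + 0.000000 = 63.683333
  N → positive
  Lon: 2′ + 15.06″ = 2.25100′; 170 + 2.25100/60 = 170.037517
  W → negative
Point 3:
  Latitude: 74° + 4/60 + 43.82/3600 = 74 + 0.066667 + 0.012172 = 74.078839
  S → negative
  λ: 15′ + 5.7″ = 15.09500′; 157 + 15.09500/60 = 157.251583
  E ⇒ keep positive
Point 4:
  φ: 89° + 35/60 + 9.76/3600 = 89 + 0.583333 + 0.002711 = 89.586044
  N → positive
  Longitude: 141 + 7/60 + 50.1/3600 = 141.130583
  E ⇒ keep positive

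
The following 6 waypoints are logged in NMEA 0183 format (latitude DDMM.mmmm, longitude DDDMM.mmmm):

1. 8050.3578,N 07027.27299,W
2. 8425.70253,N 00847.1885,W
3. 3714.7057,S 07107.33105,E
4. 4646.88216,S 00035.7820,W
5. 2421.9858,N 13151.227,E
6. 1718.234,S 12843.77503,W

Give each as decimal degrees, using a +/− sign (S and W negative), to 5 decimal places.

1. 80.83930, -70.45455
2. 84.42838, -8.78648
3. -37.24510, 71.12218
4. -46.78137, -0.59637
5. 24.36643, 131.85378
6. -17.30390, -128.72958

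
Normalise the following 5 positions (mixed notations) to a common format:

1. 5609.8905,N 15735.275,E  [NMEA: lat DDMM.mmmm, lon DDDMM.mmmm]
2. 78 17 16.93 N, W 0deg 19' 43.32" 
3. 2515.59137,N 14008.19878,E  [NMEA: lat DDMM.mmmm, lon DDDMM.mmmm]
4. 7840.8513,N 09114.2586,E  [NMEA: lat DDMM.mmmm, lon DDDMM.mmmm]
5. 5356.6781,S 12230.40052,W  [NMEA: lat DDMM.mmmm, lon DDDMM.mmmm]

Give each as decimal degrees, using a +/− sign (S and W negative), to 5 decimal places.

Point 1:
  φ: split at 2 digits → 56° and 9.8905′; 56 + 9.8905/60 = 56.164842
  N ⇒ keep positive
  Longitude: degrees = first 3 digits = 157, minutes = 35.275; 157 + 35.275/60 = 157.587917
  E ⇒ keep positive
Point 2:
  φ: 78 + 17/60 + 16.93/3600 = 78.288036
  N → positive
  Lon: 19′ + 43.32″ = 19.72200′; 0 + 19.72200/60 = 0.328700
  hemisphere W, so the sign is −
Point 3:
  Lat: degrees = first 2 digits = 25, minutes = 15.59137; 25 + 15.59137/60 = 25.259856
  N ⇒ keep positive
  λ: degrees = first 3 digits = 140, minutes = 8.19878; 140 + 8.19878/60 = 140.136646
  E → positive
Point 4:
  φ: degrees = first 2 digits = 78, minutes = 40.8513; 78 + 40.8513/60 = 78.680855
  N → positive
  Longitude: split at 3 digits → 091° and 14.2586′; 91 + 14.2586/60 = 91.237643
  E ⇒ keep positive
Point 5:
  Lat: split at 2 digits → 53° and 56.6781′; 53 + 56.6781/60 = 53.944635
  hemisphere S, so the sign is −
  Longitude: split at 3 digits → 122° and 30.40052′; 122 + 30.40052/60 = 122.506675
  W → negative

1. 56.16484, 157.58792
2. 78.28804, -0.32870
3. 25.25986, 140.13665
4. 78.68086, 91.23764
5. -53.94464, -122.50668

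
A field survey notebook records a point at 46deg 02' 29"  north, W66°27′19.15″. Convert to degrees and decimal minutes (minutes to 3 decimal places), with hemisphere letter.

46° 2.483′ N, 66° 27.319′ W

Latitude: seconds/60 = 0.48333; minutes = 2 + 0.48333 = 2.48333
λ: seconds/60 = 0.31917; minutes = 27 + 0.31917 = 27.31917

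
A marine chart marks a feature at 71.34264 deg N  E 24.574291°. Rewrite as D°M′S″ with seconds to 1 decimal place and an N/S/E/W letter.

71°20′33.5″ N, 24°34′27.4″ E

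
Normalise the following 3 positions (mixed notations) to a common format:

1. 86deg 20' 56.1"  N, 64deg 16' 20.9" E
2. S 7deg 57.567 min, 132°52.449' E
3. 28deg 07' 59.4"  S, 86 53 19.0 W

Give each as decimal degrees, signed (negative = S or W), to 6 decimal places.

1. 86.348917, 64.272472
2. -7.959450, 132.874150
3. -28.133167, -86.888611

Point 1:
  φ: 20′ + 56.1″ = 20.93500′; 86 + 20.93500/60 = 86.3489167
  N ⇒ keep positive
  Longitude: 16′ + 20.9″ = 16.34833′; 64 + 16.34833/60 = 64.2724722
  E → positive
Point 2:
  φ: 7 + 57.567/60 = 7.9594500
  hemisphere S, so the sign is −
  Lon: 132 + 52.449/60 = 132.8741500
  E → positive
Point 3:
  Lat: 28° + 7/60 + 59.4/3600 = 28 + 0.116667 + 0.016500 = 28.1331667
  S → negative
  Lon: 53′ + 19″ = 53.31667′; 86 + 53.31667/60 = 86.8886111
  W ⇒ negate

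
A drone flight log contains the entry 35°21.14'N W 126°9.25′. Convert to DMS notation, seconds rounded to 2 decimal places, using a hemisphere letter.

Latitude: 21.14000′ → 21′ and 0.14000 × 60 = 8.4000″
λ: fractional minutes 0.25000 × 60 = 15.0000″

35°21′8.40″ N, 126°09′15.00″ W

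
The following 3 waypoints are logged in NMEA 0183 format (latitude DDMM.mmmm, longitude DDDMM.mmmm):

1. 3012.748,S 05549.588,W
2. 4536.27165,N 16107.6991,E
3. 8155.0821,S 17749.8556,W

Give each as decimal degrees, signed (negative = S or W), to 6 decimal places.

1. -30.212467, -55.826467
2. 45.604528, 161.128318
3. -81.918035, -177.830927

Point 1:
  Lat: degrees = first 2 digits = 30, minutes = 12.748; 30 + 12.748/60 = 30.2124667
  hemisphere S, so the sign is −
  Lon: degrees = first 3 digits = 55, minutes = 49.588; 55 + 49.588/60 = 55.8264667
  W → negative
Point 2:
  φ: degrees = first 2 digits = 45, minutes = 36.27165; 45 + 36.27165/60 = 45.6045275
  N ⇒ keep positive
  Longitude: degrees = first 3 digits = 161, minutes = 7.6991; 161 + 7.6991/60 = 161.1283183
  E → positive
Point 3:
  Lat: split at 2 digits → 81° and 55.0821′; 81 + 55.0821/60 = 81.9180350
  hemisphere S, so the sign is −
  Longitude: split at 3 digits → 177° and 49.8556′; 177 + 49.8556/60 = 177.8309267
  W → negative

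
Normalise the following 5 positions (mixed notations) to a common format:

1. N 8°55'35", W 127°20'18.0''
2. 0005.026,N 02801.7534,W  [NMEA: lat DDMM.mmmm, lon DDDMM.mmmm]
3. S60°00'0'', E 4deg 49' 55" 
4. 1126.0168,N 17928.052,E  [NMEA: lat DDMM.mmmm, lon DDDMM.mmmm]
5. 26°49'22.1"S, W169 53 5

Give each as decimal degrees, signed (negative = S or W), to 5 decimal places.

1. 8.92639, -127.33833
2. 0.08377, -28.02922
3. -60.00000, 4.83194
4. 11.43361, 179.46753
5. -26.82281, -169.88472

Point 1:
  φ: 8° + 55/60 + 35/3600 = 8 + 0.916667 + 0.009722 = 8.926389
  N → positive
  λ: 127° + 20/60 + 18/3600 = 127 + 0.333333 + 0.005000 = 127.338333
  W → negative
Point 2:
  Lat: split at 2 digits → 00° and 5.026′; 0 + 5.026/60 = 0.083767
  N ⇒ keep positive
  λ: degrees = first 3 digits = 28, minutes = 1.7534; 28 + 1.7534/60 = 28.029223
  hemisphere W, so the sign is −
Point 3:
  Latitude: 60° + 0/60 + 0/3600 = 60 + 0.000000 + 0.000000 = 60.000000
  S → negative
  Lon: 4 + 49/60 + 55/3600 = 4.831944
  E ⇒ keep positive
Point 4:
  φ: degrees = first 2 digits = 11, minutes = 26.0168; 11 + 26.0168/60 = 11.433613
  N → positive
  Longitude: degrees = first 3 digits = 179, minutes = 28.052; 179 + 28.052/60 = 179.467533
  E ⇒ keep positive
Point 5:
  φ: 26 + 49/60 + 22.1/3600 = 26.822806
  S ⇒ negate
  Lon: 169° + 53/60 + 5/3600 = 169 + 0.883333 + 0.001389 = 169.884722
  hemisphere W, so the sign is −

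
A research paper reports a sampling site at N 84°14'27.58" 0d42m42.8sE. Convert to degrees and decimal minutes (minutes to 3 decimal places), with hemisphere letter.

Lat: seconds/60 = 0.45967; minutes = 14 + 0.45967 = 14.45967
Longitude: 42 + 42.8/60 = 42.71333′

84° 14.460′ N, 0° 42.713′ E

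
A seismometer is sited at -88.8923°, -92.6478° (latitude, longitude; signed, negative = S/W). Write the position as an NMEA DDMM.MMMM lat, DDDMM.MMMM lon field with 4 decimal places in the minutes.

Latitude is negative → S; |value| = 88.892300
Lat: 88° + 0.892300 × 60 = 88° 53.538000′
Longitude is negative → W; |value| = 92.647800
λ: minutes = (92.647800 − 92) × 60 = 38.868000

8853.5380,S / 09238.8680,W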